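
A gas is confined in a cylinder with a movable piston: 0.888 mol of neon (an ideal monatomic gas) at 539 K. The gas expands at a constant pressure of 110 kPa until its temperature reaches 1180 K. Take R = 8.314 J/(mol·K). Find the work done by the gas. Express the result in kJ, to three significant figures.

W ≈ 4.73 kJ

Isobaric: W = P ΔV = nR ΔT.
W = (0.888)(8.314)(1180 − 539) = 4732 J.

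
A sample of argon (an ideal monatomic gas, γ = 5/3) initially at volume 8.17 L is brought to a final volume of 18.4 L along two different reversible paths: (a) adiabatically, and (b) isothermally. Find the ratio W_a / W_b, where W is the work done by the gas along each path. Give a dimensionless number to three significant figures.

Path (a) adiabatic: W = P₁V₁(1 − (V₁/V₂)^(γ−1))/(γ−1) → W_a/(P₁V₁) = 0.627.
Path (b) isothermal: W = P₁V₁ ln(V₂/V₁) → W_b/(P₁V₁) = 0.8119.
W_a / W_b = 0.627 / 0.8119 = 0.7722.

W_a / W_b ≈ 0.772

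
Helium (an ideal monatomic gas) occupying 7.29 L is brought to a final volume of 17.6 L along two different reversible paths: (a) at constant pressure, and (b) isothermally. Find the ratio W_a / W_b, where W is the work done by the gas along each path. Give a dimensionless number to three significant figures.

Path (a) isobaric: W = P₁(V₂ − V₁) → W_a/(P₁V₁) = 1.414.
Path (b) isothermal: W = P₁V₁ ln(V₂/V₁) → W_b/(P₁V₁) = 0.8814.
W_a / W_b = 1.414 / 0.8814 = 1.605.

W_a / W_b ≈ 1.60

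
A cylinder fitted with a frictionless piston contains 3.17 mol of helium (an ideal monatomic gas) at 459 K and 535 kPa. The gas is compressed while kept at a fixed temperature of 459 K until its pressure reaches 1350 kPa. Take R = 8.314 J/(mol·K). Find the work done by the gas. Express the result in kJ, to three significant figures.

Isothermal process: W = nRT ln(V₂/V₁) = nRT ln(P₁/P₂).
W = (3.17)(8.314)(459) × ln(535/1350)
  = 12097 × ln(0.3963) = 12097 × -0.9256
W_by_gas = -11197 J.

W ≈ -11.2 kJ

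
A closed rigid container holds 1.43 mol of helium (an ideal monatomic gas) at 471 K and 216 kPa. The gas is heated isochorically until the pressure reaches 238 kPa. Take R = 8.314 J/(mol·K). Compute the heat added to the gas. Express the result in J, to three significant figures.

Q ≈ 856 J

Constant volume ⇒ W = 0, so Q = ΔU = nCᵥΔT with Cᵥ = 3R/2 = 12.47 J/(mol·K).
At constant V, T₂/T₁ = P₂/P₁ ⇒ ΔT = T₁(P₂/P₁ − 1) = 471·(238/216 − 1) = 47.97 K.
ΔU = (1.43)(12.47)(47.97) = 855.5 J.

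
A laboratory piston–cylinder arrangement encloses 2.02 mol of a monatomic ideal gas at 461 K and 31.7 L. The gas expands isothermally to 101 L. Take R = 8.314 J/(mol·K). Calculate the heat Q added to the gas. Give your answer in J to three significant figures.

Q ≈ 8970 J

Isothermal ⇒ ΔU = 0, so Q = W = nRT ln(V₂/V₁).
Q = (2.02)(8.314)(461) ln(101/31.7) = 7742 × 1.159 = 8972 J.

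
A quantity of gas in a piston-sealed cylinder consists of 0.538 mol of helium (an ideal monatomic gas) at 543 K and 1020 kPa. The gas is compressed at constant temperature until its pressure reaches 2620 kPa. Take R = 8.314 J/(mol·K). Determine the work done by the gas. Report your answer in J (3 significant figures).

Isothermal process: W = nRT ln(V₂/V₁) = nRT ln(P₁/P₂).
W = (0.538)(8.314)(543) × ln(1020/2620)
  = 2429 × ln(0.3893) = 2429 × -0.9434
W_by_gas = -2291 J.

W ≈ -2290 J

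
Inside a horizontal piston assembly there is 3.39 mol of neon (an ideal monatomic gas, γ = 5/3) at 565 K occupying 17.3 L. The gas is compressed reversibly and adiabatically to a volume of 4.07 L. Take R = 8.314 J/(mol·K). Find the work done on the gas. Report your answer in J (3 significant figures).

Adiabatic: TV^(γ−1) = const with γ = 5/3.
T₂ = T₁ (V₁/V₂)^(γ−1) = 565 × (17.3/4.07)^0.667 = 565 × 2.624 = 1483 K.
W_by = nCᵥ(T₁ − T₂) = (3.39)(12.47)(565 − 1483) = -38792 J.
Work on gas = −W_by = 38792 J.

W ≈ 38800 J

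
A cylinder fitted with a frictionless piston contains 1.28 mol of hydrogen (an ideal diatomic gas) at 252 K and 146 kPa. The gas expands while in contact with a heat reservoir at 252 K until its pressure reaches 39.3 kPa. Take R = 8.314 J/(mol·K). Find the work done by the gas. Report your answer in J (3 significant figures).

W ≈ 3520 J

Isothermal process: W = nRT ln(V₂/V₁) = nRT ln(P₁/P₂).
W = (1.28)(8.314)(252) × ln(146/39.3)
  = 2682 × ln(3.715) = 2682 × 1.312
W_by_gas = 3519 J.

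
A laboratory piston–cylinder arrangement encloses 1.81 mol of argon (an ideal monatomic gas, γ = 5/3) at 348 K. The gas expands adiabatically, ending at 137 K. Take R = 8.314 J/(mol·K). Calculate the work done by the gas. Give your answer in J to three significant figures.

W ≈ 4760 J

Adiabatic ⇒ Q = 0, so W_by = −ΔU = nCᵥ(T₁ − T₂).
Cᵥ = 3R/2 = 12.47 J/(mol·K).
W = (1.81)(12.47)(348 − 137) = 4763 J.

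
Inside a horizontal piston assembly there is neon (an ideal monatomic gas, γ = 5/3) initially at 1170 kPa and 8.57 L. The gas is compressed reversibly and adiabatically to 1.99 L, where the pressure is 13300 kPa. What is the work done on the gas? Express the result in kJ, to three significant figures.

Adiabatic: W = (P₁V₁ − P₂V₂)/(γ − 1) with γ = 5/3.
P₁V₁ = 10027 J, P₂V₂ = 26467 J.
W = (10027 − 26467) / 0.6667 = -24660 J.
Work on gas = −W_by = 24660 J.

W ≈ 24.7 kJ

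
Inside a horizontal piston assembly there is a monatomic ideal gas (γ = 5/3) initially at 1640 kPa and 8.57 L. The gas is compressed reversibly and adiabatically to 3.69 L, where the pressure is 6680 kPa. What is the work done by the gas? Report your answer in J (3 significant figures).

W ≈ -15900 J

Adiabatic: W = (P₁V₁ − P₂V₂)/(γ − 1) with γ = 5/3.
P₁V₁ = 14055 J, P₂V₂ = 24649 J.
W = (14055 − 24649) / 0.6667 = -15892 J.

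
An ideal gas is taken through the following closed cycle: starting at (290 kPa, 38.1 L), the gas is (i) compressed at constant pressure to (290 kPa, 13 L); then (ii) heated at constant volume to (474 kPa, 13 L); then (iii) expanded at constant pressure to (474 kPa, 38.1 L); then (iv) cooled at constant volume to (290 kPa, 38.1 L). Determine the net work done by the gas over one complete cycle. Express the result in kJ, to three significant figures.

Constant-volume legs do no work.
W(i) = (290)(13 − 38.1) = -7279 J; W(iii) = (474)(38.1 − 13) = 11897 J.
W_net = -7279 + 11897 = 4618 J (the clockwise enclosed area).

W_net ≈ 4.62 kJ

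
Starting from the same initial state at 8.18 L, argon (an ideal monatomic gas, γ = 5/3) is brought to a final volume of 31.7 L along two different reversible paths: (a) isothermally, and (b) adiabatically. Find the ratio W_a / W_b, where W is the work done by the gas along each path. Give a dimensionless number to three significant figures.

W_a / W_b ≈ 1.52

Path (a) isothermal: W = P₁V₁ ln(V₂/V₁) → W_a/(P₁V₁) = 1.355.
Path (b) adiabatic: W = P₁V₁(1 − (V₁/V₂)^(γ−1))/(γ−1) → W_b/(P₁V₁) = 0.892.
W_a / W_b = 1.355 / 0.892 = 1.519.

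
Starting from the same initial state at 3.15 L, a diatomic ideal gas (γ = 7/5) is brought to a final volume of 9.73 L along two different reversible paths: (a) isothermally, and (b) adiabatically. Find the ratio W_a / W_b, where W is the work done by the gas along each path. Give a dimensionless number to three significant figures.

Path (a) isothermal: W = P₁V₁ ln(V₂/V₁) → W_a/(P₁V₁) = 1.128.
Path (b) adiabatic: W = P₁V₁(1 − (V₁/V₂)^(γ−1))/(γ−1) → W_b/(P₁V₁) = 0.9077.
W_a / W_b = 1.128 / 0.9077 = 1.242.

W_a / W_b ≈ 1.24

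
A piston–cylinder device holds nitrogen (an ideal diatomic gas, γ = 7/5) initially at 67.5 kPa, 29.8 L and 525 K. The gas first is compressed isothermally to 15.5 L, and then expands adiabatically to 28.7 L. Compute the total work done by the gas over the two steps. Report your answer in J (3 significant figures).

W_total ≈ -217 J

Step 1 (isothermal): W = P₁V₁ ln(V₂/V₁) = (2012) ln(15.5/29.8) = -1315 J.
After step 1: P = 129.8 kPa, V = 15.5 L, T = 525 K.
Step 2 (adiabatic): W = (P₁V₁ − P₂V₂)/(γ−1) = (2012 − 1572)/0.4 = 1098 J.
W_total = -1315 + 1098 = -216.5 J.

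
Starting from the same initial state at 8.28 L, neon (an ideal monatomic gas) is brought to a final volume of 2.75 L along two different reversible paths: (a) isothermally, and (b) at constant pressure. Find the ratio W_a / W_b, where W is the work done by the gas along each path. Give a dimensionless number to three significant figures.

Path (a) isothermal: W = P₁V₁ ln(V₂/V₁) → W_a/(P₁V₁) = -1.102.
Path (b) isobaric: W = P₁(V₂ − V₁) → W_b/(P₁V₁) = -0.6679.
W_a / W_b = -1.102 / -0.6679 = 1.65.

W_a / W_b ≈ 1.65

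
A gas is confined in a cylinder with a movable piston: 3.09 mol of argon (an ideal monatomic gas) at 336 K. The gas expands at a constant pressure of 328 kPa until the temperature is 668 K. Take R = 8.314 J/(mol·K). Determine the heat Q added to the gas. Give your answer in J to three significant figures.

Q ≈ 21300 J

Isobaric: W = nRΔT = (3.09)(8.314)(332) = 8529 J.
ΔU = nCᵥΔT with Cᵥ = 3R/2: ΔU = (3.09)(12.47)(332) = 12794 J.
Q = ΔU + W = 12794 + 8529 = 21323 J.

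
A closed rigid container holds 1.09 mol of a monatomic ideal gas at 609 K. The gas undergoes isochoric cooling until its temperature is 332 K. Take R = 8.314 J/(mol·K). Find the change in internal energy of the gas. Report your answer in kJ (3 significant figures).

Constant volume ⇒ W = 0, so Q = ΔU = nCᵥΔT with Cᵥ = 3R/2 = 12.47 J/(mol·K).
ΔU = (1.09)(12.47)(332 − 609) = -3765 J.

ΔU ≈ -3.77 kJ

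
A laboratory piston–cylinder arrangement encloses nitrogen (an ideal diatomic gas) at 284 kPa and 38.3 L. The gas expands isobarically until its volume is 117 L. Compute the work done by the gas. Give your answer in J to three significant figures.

Isobaric: W = P ΔV.
W = (284 kPa)(117 − 38.3 L) = (284)(78.7) = 22351 J.

W ≈ 22400 J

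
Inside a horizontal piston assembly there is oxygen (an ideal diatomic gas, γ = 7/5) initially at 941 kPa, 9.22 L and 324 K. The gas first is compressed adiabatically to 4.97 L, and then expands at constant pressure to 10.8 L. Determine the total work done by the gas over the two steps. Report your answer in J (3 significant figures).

Step 1 (adiabatic): W = (P₁V₁ − P₂V₂)/(γ−1) = (8676 − 11109)/0.4 = -6082 J.
After step 1: P = 2235 kPa, V = 4.97 L, T = 414.9 K.
Step 2 (isobaric): W = PΔV = (2235 kPa)(10.8 − 4.97 L) = 13031 J.
W_total = -6082 + 13031 = 6949 J.

W_total ≈ 6950 J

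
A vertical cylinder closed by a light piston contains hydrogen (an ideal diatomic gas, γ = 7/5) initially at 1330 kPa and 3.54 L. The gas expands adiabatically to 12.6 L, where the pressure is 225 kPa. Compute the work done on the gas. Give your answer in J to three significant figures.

W ≈ -4680 J

Adiabatic: W = (P₁V₁ − P₂V₂)/(γ − 1) with γ = 7/5.
P₁V₁ = 4708 J, P₂V₂ = 2835 J.
W = (4708 − 2835) / 0.4 = 4683 J.
Work on gas = −W_by = -4683 J.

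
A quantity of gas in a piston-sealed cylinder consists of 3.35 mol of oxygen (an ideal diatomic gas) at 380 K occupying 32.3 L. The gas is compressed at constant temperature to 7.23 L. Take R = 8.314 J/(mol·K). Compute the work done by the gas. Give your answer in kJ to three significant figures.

W ≈ -15.8 kJ

Isothermal: W = nRT ln(V₂/V₁).
W = (3.35)(8.314)(380) × ln(7.23/32.3)
  = 10584 × -1.497
W_by_gas = -15842 J.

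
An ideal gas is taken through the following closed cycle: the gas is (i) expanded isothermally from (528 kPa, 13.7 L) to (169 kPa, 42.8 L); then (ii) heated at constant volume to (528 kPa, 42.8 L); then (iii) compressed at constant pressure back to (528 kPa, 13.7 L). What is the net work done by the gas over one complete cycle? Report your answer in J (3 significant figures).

Leg (i): W = PᵢVᵢ ln(V_f/Vᵢ) = (7234) ln(42.8/13.7) = 8240 J.
Leg (ii): W = 0.
Leg (iii): W = PΔV = (528)(13.7 − 42.8) = -15365 J.
W_net = 8240 − 15365 = -7125 J.

W_net ≈ -7120 J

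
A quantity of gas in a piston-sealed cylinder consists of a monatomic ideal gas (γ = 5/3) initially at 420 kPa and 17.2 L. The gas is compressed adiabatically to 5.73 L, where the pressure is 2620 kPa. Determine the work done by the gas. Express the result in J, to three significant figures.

W ≈ -11700 J

Adiabatic: W = (P₁V₁ − P₂V₂)/(γ − 1) with γ = 5/3.
P₁V₁ = 7224 J, P₂V₂ = 15013 J.
W = (7224 − 15013) / 0.6667 = -11683 J.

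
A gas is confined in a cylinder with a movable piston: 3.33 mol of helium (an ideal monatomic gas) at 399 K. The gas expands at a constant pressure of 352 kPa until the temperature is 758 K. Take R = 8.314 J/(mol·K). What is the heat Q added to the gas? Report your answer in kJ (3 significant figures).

Isobaric: W = nRΔT = (3.33)(8.314)(359) = 9939 J.
ΔU = nCᵥΔT with Cᵥ = 3R/2: ΔU = (3.33)(12.47)(359) = 14909 J.
Q = ΔU + W = 14909 + 9939 = 24848 J.

Q ≈ 24.8 kJ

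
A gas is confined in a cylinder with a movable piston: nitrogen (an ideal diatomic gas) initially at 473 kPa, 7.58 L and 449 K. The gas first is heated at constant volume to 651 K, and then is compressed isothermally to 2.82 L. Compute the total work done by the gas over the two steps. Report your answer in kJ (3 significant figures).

W_total ≈ -5.14 kJ

Step 1 (isochoric): W = 0 (constant volume).
After step 1: P = 685.8 kPa (V unchanged).
Step 2 (isothermal): W = P₁V₁ ln(V₂/V₁) = (5198) ln(2.82/7.58) = -5140 J.
W_total = 0 − 5140 = -5140 J.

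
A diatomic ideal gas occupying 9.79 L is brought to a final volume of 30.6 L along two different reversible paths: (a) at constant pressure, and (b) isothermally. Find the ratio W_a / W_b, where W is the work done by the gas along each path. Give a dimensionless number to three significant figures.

W_a / W_b ≈ 1.87

Path (a) isobaric: W = P₁(V₂ − V₁) → W_a/(P₁V₁) = 2.126.
Path (b) isothermal: W = P₁V₁ ln(V₂/V₁) → W_b/(P₁V₁) = 1.14.
W_a / W_b = 2.126 / 1.14 = 1.865.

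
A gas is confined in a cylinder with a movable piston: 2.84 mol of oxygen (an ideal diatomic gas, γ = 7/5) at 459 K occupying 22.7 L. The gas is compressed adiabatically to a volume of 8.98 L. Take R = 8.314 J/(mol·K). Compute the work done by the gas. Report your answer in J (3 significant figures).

W ≈ -12200 J

Adiabatic: TV^(γ−1) = const with γ = 7/5.
T₂ = T₁ (V₁/V₂)^(γ−1) = 459 × (22.7/8.98)^0.4 = 459 × 1.449 = 665.1 K.
W_by = nCᵥ(T₁ − T₂) = (2.84)(20.79)(459 − 665.1) = -12168 J.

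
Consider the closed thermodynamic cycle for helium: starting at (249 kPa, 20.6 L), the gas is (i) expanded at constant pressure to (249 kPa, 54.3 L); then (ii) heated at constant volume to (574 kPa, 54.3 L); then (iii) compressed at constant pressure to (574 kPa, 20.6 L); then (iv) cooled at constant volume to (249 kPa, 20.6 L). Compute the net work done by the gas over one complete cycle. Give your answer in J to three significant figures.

Constant-volume legs do no work.
W(i) = (249)(54.3 − 20.6) = 8391 J; W(iii) = (574)(20.6 − 54.3) = -19344 J.
W_net = 8391 − 19344 = -10952 J (the counter-clockwise enclosed area).

W_net ≈ -11000 J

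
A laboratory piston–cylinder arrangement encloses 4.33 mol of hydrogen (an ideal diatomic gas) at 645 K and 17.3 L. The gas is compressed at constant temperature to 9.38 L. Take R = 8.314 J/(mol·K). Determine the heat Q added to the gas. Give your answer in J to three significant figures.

Q ≈ -14200 J

Isothermal ⇒ ΔU = 0, so Q = W = nRT ln(V₂/V₁).
Q = (4.33)(8.314)(645) ln(9.38/17.3) = 23220 × -0.6121 = -14213 J.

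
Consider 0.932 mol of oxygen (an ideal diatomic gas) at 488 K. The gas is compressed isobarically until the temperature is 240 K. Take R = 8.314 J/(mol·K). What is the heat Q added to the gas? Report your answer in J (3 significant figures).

Q ≈ -6730 J

Isobaric: W = nRΔT = (0.932)(8.314)(-248) = -1922 J.
ΔU = nCᵥΔT with Cᵥ = 5R/2: ΔU = (0.932)(20.79)(-248) = -4804 J.
Q = ΔU + W = -4804 − 1922 = -6726 J.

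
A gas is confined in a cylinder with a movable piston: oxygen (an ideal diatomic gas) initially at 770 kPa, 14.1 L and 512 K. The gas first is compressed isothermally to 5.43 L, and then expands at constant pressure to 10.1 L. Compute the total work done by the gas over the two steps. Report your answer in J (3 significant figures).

W_total ≈ -1020 J

Step 1 (isothermal): W = P₁V₁ ln(V₂/V₁) = (10857) ln(5.43/14.1) = -10360 J.
After step 1: P = 1999 kPa, V = 5.43 L, T = 512 K.
Step 2 (isobaric): W = PΔV = (1999 kPa)(10.1 − 5.43 L) = 9337 J.
W_total = -10360 + 9337 = -1023 J.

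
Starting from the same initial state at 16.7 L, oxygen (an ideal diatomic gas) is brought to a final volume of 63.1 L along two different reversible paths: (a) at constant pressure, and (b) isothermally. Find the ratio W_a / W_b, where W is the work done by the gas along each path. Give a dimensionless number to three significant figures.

W_a / W_b ≈ 2.09

Path (a) isobaric: W = P₁(V₂ − V₁) → W_a/(P₁V₁) = 2.778.
Path (b) isothermal: W = P₁V₁ ln(V₂/V₁) → W_b/(P₁V₁) = 1.329.
W_a / W_b = 2.778 / 1.329 = 2.09.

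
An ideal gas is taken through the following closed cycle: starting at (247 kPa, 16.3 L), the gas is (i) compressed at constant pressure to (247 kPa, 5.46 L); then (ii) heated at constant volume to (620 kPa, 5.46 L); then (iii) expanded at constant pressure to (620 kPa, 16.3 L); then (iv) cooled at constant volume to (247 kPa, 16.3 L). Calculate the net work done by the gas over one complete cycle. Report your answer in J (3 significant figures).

Constant-volume legs do no work.
W(i) = (247)(5.46 − 16.3) = -2677 J; W(iii) = (620)(16.3 − 5.46) = 6721 J.
W_net = -2677 + 6721 = 4043 J (the clockwise enclosed area).

W_net ≈ 4040 J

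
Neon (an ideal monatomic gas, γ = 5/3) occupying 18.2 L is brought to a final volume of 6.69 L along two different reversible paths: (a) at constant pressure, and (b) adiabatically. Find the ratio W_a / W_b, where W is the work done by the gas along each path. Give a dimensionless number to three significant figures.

Path (a) isobaric: W = P₁(V₂ − V₁) → W_a/(P₁V₁) = -0.6324.
Path (b) adiabatic: W = P₁V₁(1 − (V₁/V₂)^(γ−1))/(γ−1) → W_b/(P₁V₁) = -1.423.
W_a / W_b = -0.6324 / -1.423 = 0.4444.

W_a / W_b ≈ 0.444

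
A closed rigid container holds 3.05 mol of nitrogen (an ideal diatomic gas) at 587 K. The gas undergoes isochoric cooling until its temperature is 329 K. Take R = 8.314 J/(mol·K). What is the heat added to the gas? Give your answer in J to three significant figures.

Constant volume ⇒ W = 0, so Q = ΔU = nCᵥΔT with Cᵥ = 5R/2 = 20.79 J/(mol·K).
ΔU = (3.05)(20.79)(329 − 587) = -16356 J.

Q ≈ -16400 J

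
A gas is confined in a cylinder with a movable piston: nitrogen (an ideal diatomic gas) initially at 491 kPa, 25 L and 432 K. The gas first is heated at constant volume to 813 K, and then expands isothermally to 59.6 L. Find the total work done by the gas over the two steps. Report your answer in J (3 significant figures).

W_total ≈ 20100 J

Step 1 (isochoric): W = 0 (constant volume).
After step 1: P = 924 kPa (V unchanged).
Step 2 (isothermal): W = P₁V₁ ln(V₂/V₁) = (23101) ln(59.6/25) = 20070 J.
W_total = 0 + 20070 = 20070 J.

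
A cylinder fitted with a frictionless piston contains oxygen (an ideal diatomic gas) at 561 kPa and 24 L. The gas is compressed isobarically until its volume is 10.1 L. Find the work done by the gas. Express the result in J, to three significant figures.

Isobaric: W = P ΔV.
W = (561 kPa)(10.1 − 24 L) = (561)(-13.9) = -7798 J.

W ≈ -7800 J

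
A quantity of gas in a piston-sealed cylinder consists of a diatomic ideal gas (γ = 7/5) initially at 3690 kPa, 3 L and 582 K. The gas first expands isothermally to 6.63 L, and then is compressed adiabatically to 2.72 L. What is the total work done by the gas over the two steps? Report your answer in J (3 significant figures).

Step 1 (isothermal): W = P₁V₁ ln(V₂/V₁) = (11070) ln(6.63/3) = 8778 J.
After step 1: P = 1670 kPa, V = 6.63 L, T = 582 K.
Step 2 (adiabatic): W = (P₁V₁ − P₂V₂)/(γ−1) = (11070 − 15810)/0.4 = -11849 J.
W_total = 8778 − 11849 = -3071 J.

W_total ≈ -3070 J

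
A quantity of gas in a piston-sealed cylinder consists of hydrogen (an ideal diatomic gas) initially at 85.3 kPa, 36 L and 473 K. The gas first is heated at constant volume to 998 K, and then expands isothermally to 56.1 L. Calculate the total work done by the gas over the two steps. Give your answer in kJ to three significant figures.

W_total ≈ 2.87 kJ

Step 1 (isochoric): W = 0 (constant volume).
After step 1: P = 180 kPa (V unchanged).
Step 2 (isothermal): W = P₁V₁ ln(V₂/V₁) = (6479) ln(56.1/36) = 2874 J.
W_total = 0 + 2874 = 2874 J.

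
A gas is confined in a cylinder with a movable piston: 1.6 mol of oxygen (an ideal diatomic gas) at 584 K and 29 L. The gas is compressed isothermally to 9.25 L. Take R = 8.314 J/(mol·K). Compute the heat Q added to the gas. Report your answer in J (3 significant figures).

Isothermal ⇒ ΔU = 0, so Q = W = nRT ln(V₂/V₁).
Q = (1.6)(8.314)(584) ln(9.25/29) = 7769 × -1.143 = -8877 J.

Q ≈ -8880 J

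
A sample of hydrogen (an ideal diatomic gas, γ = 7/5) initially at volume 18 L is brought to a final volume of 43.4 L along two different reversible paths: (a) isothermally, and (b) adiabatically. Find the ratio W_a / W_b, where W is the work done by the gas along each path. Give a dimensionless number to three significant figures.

W_a / W_b ≈ 1.19

Path (a) isothermal: W = P₁V₁ ln(V₂/V₁) → W_a/(P₁V₁) = 0.8801.
Path (b) adiabatic: W = P₁V₁(1 − (V₁/V₂)^(γ−1))/(γ−1) → W_b/(P₁V₁) = 0.7419.
W_a / W_b = 0.8801 / 0.7419 = 1.186.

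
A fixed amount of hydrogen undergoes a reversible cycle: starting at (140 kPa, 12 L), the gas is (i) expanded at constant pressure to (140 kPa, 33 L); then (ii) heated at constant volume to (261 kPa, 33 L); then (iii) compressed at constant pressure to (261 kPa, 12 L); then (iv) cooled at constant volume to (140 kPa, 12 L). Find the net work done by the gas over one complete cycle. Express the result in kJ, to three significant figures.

Constant-volume legs do no work.
W(i) = (140)(33 − 12) = 2940 J; W(iii) = (261)(12 − 33) = -5481 J.
W_net = 2940 − 5481 = -2541 J (the counter-clockwise enclosed area).

W_net ≈ -2.54 kJ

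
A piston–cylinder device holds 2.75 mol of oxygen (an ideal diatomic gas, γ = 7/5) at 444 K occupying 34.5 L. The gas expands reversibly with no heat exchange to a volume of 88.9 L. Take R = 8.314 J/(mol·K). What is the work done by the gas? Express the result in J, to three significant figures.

W ≈ 8000 J

Adiabatic: TV^(γ−1) = const with γ = 7/5.
T₂ = T₁ (V₁/V₂)^(γ−1) = 444 × (34.5/88.9)^0.4 = 444 × 0.6848 = 304.1 K.
W_by = nCᵥ(T₁ − T₂) = (2.75)(20.79)(444 − 304.1) = 7999 J.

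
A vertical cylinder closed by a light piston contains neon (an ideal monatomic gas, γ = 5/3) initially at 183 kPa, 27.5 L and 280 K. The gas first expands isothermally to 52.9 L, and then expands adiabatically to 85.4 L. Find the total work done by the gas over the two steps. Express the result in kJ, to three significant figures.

W_total ≈ 5.36 kJ

Step 1 (isothermal): W = P₁V₁ ln(V₂/V₁) = (5032) ln(52.9/27.5) = 3292 J.
After step 1: P = 95.13 kPa, V = 52.9 L, T = 280 K.
Step 2 (adiabatic): W = (P₁V₁ − P₂V₂)/(γ−1) = (5032 − 3657)/0.667 = 2063 J.
W_total = 3292 + 2063 = 5356 J.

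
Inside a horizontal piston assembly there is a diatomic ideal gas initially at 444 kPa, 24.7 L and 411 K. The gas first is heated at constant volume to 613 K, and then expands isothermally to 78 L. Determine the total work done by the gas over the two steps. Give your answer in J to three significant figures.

W_total ≈ 18800 J

Step 1 (isochoric): W = 0 (constant volume).
After step 1: P = 662.2 kPa (V unchanged).
Step 2 (isothermal): W = P₁V₁ ln(V₂/V₁) = (16357) ln(78/24.7) = 18809 J.
W_total = 0 + 18809 = 18809 J.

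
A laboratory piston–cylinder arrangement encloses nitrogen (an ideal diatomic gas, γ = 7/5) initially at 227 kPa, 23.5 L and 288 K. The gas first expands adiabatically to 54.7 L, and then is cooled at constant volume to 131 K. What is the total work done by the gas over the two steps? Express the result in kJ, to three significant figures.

Step 1 (adiabatic): W = (P₁V₁ − P₂V₂)/(γ−1) = (5334 − 3805)/0.4 = 3824 J.
Step 2 (isochoric): W = 0 (constant volume).
W_total = 3824 + 0 = 3824 J.

W_total ≈ 3.82 kJ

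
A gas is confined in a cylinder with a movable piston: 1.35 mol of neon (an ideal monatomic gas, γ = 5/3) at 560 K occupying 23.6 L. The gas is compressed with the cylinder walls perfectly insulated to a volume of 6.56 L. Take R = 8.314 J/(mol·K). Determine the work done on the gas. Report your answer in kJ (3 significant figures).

W ≈ 12.7 kJ

Adiabatic: TV^(γ−1) = const with γ = 5/3.
T₂ = T₁ (V₁/V₂)^(γ−1) = 560 × (23.6/6.56)^0.667 = 560 × 2.348 = 1315 K.
W_by = nCᵥ(T₁ − T₂) = (1.35)(12.47)(560 − 1315) = -12708 J.
Work on gas = −W_by = 12708 J.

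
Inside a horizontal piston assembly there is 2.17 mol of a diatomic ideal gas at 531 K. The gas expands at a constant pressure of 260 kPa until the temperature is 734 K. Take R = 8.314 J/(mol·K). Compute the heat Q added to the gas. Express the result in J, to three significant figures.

Q ≈ 12800 J

Isobaric: W = nRΔT = (2.17)(8.314)(203) = 3662 J.
ΔU = nCᵥΔT with Cᵥ = 5R/2: ΔU = (2.17)(20.79)(203) = 9156 J.
Q = ΔU + W = 9156 + 3662 = 12818 J.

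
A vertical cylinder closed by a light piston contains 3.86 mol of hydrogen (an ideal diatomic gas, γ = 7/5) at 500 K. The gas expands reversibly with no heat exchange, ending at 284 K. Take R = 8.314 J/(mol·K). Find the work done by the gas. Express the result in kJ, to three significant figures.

W ≈ 17.3 kJ

Adiabatic ⇒ Q = 0, so W_by = −ΔU = nCᵥ(T₁ − T₂).
Cᵥ = 5R/2 = 20.79 J/(mol·K).
W = (3.86)(20.79)(500 − 284) = 17330 J.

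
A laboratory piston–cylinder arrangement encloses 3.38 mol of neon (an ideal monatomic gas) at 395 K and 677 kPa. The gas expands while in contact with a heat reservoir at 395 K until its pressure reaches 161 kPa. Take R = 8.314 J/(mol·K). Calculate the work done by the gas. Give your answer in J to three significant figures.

Isothermal process: W = nRT ln(V₂/V₁) = nRT ln(P₁/P₂).
W = (3.38)(8.314)(395) × ln(677/161)
  = 11100 × ln(4.205) = 11100 × 1.436
W_by_gas = 15943 J.

W ≈ 15900 J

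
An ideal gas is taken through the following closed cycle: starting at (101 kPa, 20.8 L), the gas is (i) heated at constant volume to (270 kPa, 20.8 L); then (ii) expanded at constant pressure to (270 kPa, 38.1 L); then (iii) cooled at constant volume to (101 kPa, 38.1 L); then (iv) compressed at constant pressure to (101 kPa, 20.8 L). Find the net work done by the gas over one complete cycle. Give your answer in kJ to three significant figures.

Constant-volume legs do no work.
W(ii) = (270)(38.1 − 20.8) = 4671 J; W(iv) = (101)(20.8 − 38.1) = -1747 J.
W_net = 4671 − 1747 = 2924 J (the clockwise enclosed area).

W_net ≈ 2.92 kJ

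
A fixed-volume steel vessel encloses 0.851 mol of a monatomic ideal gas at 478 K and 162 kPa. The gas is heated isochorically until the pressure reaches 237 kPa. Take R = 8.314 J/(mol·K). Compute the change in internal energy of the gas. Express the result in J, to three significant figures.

Constant volume ⇒ W = 0, so Q = ΔU = nCᵥΔT with Cᵥ = 3R/2 = 12.47 J/(mol·K).
At constant V, T₂/T₁ = P₂/P₁ ⇒ ΔT = T₁(P₂/P₁ − 1) = 478·(237/162 − 1) = 221.3 K.
ΔU = (0.851)(12.47)(221.3) = 2349 J.

ΔU ≈ 2350 J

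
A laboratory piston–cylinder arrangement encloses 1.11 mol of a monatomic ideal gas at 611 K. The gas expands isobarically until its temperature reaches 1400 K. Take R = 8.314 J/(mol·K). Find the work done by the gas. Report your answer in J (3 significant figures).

Isobaric: W = P ΔV = nR ΔT.
W = (1.11)(8.314)(1400 − 611) = 7281 J.

W ≈ 7280 J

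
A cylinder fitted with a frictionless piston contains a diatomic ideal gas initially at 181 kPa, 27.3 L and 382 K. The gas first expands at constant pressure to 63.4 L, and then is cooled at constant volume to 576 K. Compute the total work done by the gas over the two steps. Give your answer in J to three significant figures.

W_total ≈ 6530 J

Step 1 (isobaric): W = PΔV = (181 kPa)(63.4 − 27.3 L) = 6534 J.
Step 2 (isochoric): W = 0 (constant volume).
W_total = 6534 + 0 = 6534 J.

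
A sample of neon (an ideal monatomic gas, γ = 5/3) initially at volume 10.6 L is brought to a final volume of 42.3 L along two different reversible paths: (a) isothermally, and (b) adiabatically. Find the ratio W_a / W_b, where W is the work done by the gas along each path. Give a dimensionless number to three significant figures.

Path (a) isothermal: W = P₁V₁ ln(V₂/V₁) → W_a/(P₁V₁) = 1.384.
Path (b) adiabatic: W = P₁V₁(1 − (V₁/V₂)^(γ−1))/(γ−1) → W_b/(P₁V₁) = 0.9038.
W_a / W_b = 1.384 / 0.9038 = 1.531.

W_a / W_b ≈ 1.53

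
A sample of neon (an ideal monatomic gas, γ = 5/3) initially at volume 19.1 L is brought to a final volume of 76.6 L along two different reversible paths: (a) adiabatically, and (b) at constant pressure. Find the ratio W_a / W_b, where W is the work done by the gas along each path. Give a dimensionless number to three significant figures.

W_a / W_b ≈ 0.301

Path (a) adiabatic: W = P₁V₁(1 − (V₁/V₂)^(γ−1))/(γ−1) → W_a/(P₁V₁) = 0.9058.
Path (b) isobaric: W = P₁(V₂ − V₁) → W_b/(P₁V₁) = 3.01.
W_a / W_b = 0.9058 / 3.01 = 0.3009.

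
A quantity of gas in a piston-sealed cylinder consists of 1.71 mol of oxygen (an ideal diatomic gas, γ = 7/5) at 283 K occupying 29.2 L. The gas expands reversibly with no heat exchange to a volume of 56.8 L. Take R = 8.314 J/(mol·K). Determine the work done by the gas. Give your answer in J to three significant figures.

Adiabatic: TV^(γ−1) = const with γ = 7/5.
T₂ = T₁ (V₁/V₂)^(γ−1) = 283 × (29.2/56.8)^0.4 = 283 × 0.7663 = 216.9 K.
W_by = nCᵥ(T₁ − T₂) = (1.71)(20.79)(283 − 216.9) = 2350 J.

W ≈ 2350 J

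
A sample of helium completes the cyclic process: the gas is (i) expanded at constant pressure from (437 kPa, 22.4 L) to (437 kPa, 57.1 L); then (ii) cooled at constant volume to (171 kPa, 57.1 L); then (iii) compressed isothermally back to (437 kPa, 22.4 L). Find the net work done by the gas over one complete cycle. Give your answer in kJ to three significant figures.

W_net ≈ 6.03 kJ

Leg (i): W = PΔV = (437)(57.1 − 22.4) = 15164 J.
Leg (ii): W = 0.
Leg (iii): W = PᵢVᵢ ln(V_f/Vᵢ) = (9764) ln(22.4/57.1) = -9137 J.
W_net = 15164 − 9137 = 6027 J.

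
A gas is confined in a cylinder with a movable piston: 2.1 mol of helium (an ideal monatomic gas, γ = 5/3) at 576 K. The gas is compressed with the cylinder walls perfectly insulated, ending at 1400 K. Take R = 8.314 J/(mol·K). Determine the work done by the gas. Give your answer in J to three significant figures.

W ≈ -21600 J

Adiabatic ⇒ Q = 0, so W_by = −ΔU = nCᵥ(T₁ − T₂).
Cᵥ = 3R/2 = 12.47 J/(mol·K).
W = (2.1)(12.47)(576 − 1400) = -21580 J.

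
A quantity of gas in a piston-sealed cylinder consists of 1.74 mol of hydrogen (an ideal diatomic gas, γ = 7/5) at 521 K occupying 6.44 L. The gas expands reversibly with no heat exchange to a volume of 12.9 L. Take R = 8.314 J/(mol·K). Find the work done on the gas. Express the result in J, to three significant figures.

W ≈ -4570 J

Adiabatic: TV^(γ−1) = const with γ = 7/5.
T₂ = T₁ (V₁/V₂)^(γ−1) = 521 × (6.44/12.9)^0.4 = 521 × 0.7574 = 394.6 K.
W_by = nCᵥ(T₁ − T₂) = (1.74)(20.79)(521 − 394.6) = 4571 J.
Work on gas = −W_by = -4571 J.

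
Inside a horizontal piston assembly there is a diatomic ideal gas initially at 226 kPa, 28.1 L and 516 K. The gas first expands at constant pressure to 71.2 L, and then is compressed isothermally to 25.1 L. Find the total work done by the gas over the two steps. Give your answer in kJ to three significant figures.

W_total ≈ -7.04 kJ

Step 1 (isobaric): W = PΔV = (226 kPa)(71.2 − 28.1 L) = 9741 J.
After step 1: P = 226 kPa, V = 71.2 L, T = 1307 K.
Step 2 (isothermal): W = P₁V₁ ln(V₂/V₁) = (16091) ln(25.1/71.2) = -16777 J.
W_total = 9741 − 16777 = -7036 J.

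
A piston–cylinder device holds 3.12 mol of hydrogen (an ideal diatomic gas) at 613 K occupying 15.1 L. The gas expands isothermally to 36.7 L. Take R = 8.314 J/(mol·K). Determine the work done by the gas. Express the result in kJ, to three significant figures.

Isothermal: W = nRT ln(V₂/V₁).
W = (3.12)(8.314)(613) × ln(36.7/15.1)
  = 15901 × 0.8881
W_by_gas = 14121 J.

W ≈ 14.1 kJ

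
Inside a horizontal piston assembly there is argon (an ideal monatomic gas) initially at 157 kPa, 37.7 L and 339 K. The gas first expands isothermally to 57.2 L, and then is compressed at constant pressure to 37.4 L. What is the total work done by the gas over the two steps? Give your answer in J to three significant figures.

W_total ≈ 419 J

Step 1 (isothermal): W = P₁V₁ ln(V₂/V₁) = (5919) ln(57.2/37.7) = 2468 J.
After step 1: P = 103.5 kPa, V = 57.2 L, T = 339 K.
Step 2 (isobaric): W = PΔV = (103.5 kPa)(37.4 − 57.2 L) = -2049 J.
W_total = 2468 − 2049 = 418.7 J.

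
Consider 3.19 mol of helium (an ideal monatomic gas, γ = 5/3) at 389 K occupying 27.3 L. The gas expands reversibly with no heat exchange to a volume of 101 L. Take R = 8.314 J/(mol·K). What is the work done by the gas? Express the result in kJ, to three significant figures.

W ≈ 9.01 kJ

Adiabatic: TV^(γ−1) = const with γ = 5/3.
T₂ = T₁ (V₁/V₂)^(γ−1) = 389 × (27.3/101)^0.667 = 389 × 0.418 = 162.6 K.
W_by = nCᵥ(T₁ − T₂) = (3.19)(12.47)(389 − 162.6) = 9006 J.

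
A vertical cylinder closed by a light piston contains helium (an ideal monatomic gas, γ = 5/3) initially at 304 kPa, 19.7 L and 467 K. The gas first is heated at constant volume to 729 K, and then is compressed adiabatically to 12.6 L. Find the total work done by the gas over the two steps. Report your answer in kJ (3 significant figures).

Step 1 (isochoric): W = 0 (constant volume).
After step 1: P = 474.6 kPa (V unchanged).
Step 2 (adiabatic): W = (P₁V₁ − P₂V₂)/(γ−1) = (9349 − 12594)/0.667 = -4867 J.
W_total = 0 − 4867 = -4867 J.

W_total ≈ -4.87 kJ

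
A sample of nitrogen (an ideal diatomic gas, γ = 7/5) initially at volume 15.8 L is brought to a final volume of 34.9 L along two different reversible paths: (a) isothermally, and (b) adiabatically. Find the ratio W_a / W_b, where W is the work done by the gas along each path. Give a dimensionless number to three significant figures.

Path (a) isothermal: W = P₁V₁ ln(V₂/V₁) → W_a/(P₁V₁) = 0.7925.
Path (b) adiabatic: W = P₁V₁(1 − (V₁/V₂)^(γ−1))/(γ−1) → W_b/(P₁V₁) = 0.6792.
W_a / W_b = 0.7925 / 0.6792 = 1.167.

W_a / W_b ≈ 1.17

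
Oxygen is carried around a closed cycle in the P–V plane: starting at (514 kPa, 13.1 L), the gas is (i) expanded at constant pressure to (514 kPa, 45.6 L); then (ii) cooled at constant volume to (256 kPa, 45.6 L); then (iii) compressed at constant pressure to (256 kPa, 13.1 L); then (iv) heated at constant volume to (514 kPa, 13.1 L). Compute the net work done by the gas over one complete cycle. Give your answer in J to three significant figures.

W_net ≈ 8380 J

Constant-volume legs do no work.
W(i) = (514)(45.6 − 13.1) = 16705 J; W(iii) = (256)(13.1 − 45.6) = -8320 J.
W_net = 16705 − 8320 = 8385 J (the clockwise enclosed area).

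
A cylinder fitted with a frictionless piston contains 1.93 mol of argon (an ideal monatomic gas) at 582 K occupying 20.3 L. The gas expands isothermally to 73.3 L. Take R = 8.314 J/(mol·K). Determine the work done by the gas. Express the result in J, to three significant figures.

Isothermal: W = nRT ln(V₂/V₁).
W = (1.93)(8.314)(582) × ln(73.3/20.3)
  = 9339 × 1.284
W_by_gas = 11990 J.

W ≈ 12000 J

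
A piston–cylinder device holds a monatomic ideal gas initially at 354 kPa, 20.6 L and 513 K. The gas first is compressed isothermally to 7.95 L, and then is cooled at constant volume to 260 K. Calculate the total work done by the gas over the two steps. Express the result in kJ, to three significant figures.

Step 1 (isothermal): W = P₁V₁ ln(V₂/V₁) = (7292) ln(7.95/20.6) = -6943 J.
Step 2 (isochoric): W = 0 (constant volume).
W_total = -6943 + 0 = -6943 J.

W_total ≈ -6.94 kJ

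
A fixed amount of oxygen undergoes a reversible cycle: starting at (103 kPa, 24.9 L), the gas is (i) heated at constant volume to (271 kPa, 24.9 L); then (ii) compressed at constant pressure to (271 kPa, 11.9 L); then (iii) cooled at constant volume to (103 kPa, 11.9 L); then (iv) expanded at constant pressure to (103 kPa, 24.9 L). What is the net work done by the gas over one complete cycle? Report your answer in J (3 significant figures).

Constant-volume legs do no work.
W(ii) = (271)(11.9 − 24.9) = -3523 J; W(iv) = (103)(24.9 − 11.9) = 1339 J.
W_net = -3523 + 1339 = -2184 J (the counter-clockwise enclosed area).

W_net ≈ -2180 J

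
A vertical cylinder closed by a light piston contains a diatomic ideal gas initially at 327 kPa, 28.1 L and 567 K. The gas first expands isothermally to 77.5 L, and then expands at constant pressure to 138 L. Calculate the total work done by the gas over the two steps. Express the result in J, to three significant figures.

W_total ≈ 16500 J

Step 1 (isothermal): W = P₁V₁ ln(V₂/V₁) = (9189) ln(77.5/28.1) = 9322 J.
After step 1: P = 118.6 kPa, V = 77.5 L, T = 567 K.
Step 2 (isobaric): W = PΔV = (118.6 kPa)(138 − 77.5 L) = 7173 J.
W_total = 9322 + 7173 = 16495 J.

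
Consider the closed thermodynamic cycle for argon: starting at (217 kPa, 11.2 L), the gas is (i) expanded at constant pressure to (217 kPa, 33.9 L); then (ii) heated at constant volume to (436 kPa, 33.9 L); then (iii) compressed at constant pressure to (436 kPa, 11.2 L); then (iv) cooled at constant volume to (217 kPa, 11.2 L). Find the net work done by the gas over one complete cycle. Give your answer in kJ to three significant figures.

Constant-volume legs do no work.
W(i) = (217)(33.9 − 11.2) = 4926 J; W(iii) = (436)(11.2 − 33.9) = -9897 J.
W_net = 4926 − 9897 = -4971 J (the counter-clockwise enclosed area).

W_net ≈ -4.97 kJ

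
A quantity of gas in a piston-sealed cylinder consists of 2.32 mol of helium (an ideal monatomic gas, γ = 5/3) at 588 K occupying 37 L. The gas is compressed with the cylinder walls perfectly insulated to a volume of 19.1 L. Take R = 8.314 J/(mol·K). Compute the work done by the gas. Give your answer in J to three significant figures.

W ≈ -9420 J

Adiabatic: TV^(γ−1) = const with γ = 5/3.
T₂ = T₁ (V₁/V₂)^(γ−1) = 588 × (37/19.1)^0.667 = 588 × 1.554 = 913.7 K.
W_by = nCᵥ(T₁ − T₂) = (2.32)(12.47)(588 − 913.7) = -9425 J.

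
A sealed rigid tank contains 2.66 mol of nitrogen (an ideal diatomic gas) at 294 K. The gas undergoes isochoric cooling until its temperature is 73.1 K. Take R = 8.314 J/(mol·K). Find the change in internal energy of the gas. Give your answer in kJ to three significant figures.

Constant volume ⇒ W = 0, so Q = ΔU = nCᵥΔT with Cᵥ = 5R/2 = 20.79 J/(mol·K).
ΔU = (2.66)(20.79)(73.1 − 294) = -12213 J.

ΔU ≈ -12.2 kJ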